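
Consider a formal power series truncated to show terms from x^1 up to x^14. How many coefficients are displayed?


From x^1 to x^14 inclusive, the count is 14 - 1 + 1 = 14.

14


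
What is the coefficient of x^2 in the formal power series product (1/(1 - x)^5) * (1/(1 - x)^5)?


Combine the factors: (1/(1 - x)^5) * (1/(1 - x)^5) = 1/(1 - x)^10.
Then use 1/(1 - x)^r = sum_{k>=0} C(k + r - 1, r - 1) x^k with r = 10 and k = 2:
C(11, 9) = 55.

55


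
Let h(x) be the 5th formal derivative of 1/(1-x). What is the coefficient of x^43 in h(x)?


Differentiating 5 times: d^5/dx^5 [1/(1-x)] = 5!/(1-x)^6.
The expansion 1/(1-x)^6 = sum_{k>=0} C(k+5, 5) x^k, so the coefficient of x^n in 5!/(1-x)^6 is 5! * C(n+5, 5).
For n = 43: 120 * C(48, 5) = 120 * 1712304 = 205476480

205476480


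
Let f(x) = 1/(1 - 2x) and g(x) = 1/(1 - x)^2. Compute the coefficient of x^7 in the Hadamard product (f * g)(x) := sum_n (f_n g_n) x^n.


f has coefficients f_k = 2^k. For g = 1/(1 - x)^2 the coefficient is g_k = C(k + 1, 1) = k + 1. The Hadamard coefficient is (f * g)_k = 2^k * (k + 1).
For k = 7: 2^7 * 8 = 128 * 8 = 1024.

1024


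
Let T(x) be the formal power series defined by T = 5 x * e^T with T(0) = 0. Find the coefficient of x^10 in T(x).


Apply the Lagrange inversion formula: if T = 5 x * phi(T) with phi(t) = e^t, then
[x^n] T = 5^n * (1/n) [t^(n-1)] phi(t)^n = 5^n * (1/n) [t^(n-1)] e^(n t) = 5^n * (1/n) * n^(n-1) / (n-1)! = 5^n * n^(n-1) / n!.
When c = 1 this is the Cayley count of rooted labeled trees on n vertices, divided by n!.
For n = 10: 5^10 * 10^9 / 10! = 9765625 * 1000000000/3628800 = 1525878906250/567.

1525878906250/567


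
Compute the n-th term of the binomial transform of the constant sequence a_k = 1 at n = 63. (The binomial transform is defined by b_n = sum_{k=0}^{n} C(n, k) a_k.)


With a_k = 1 for all k, b_n = sum_{k=0}^{n} C(n, k) = 2^n by the binomial theorem.
For n = 63: 2^63 = 9223372036854775808.

9223372036854775808


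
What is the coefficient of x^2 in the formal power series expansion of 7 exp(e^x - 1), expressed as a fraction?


exp(e^x - 1) is the exponential generating function for the Bell numbers Bell_k: exp(e^x - 1) = sum_{k>=0} Bell_k x^k / k!.
So the coefficient of x^2 in 7 exp(e^x - 1) is 7 Bell_2 / 2!.
Computing: Bell_2 = 2 and 2! = 2, giving
7 * 2/2 = 7.

7


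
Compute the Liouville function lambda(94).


The Liouville function is lambda(k) = (-1)^Omega(k), where Omega(k) counts the prime factors of k with multiplicity.
Factoring: 94 = 2 * 47, so Omega(94) = 2.
lambda(94) = (-1)^2 = 1.

1


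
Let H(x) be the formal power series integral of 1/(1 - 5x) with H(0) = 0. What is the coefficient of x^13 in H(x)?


1/(1 - 5x) = sum_{k>=0} 5^k x^k. Integrating termwise with H(0) = 0:
H(x) = sum_{k>=0} 5^k x^(k+1) / (k+1) = sum_{m>=1} 5^(m-1) x^m / m.
For m = 13: 5^12/13 = 244140625/13 = 244140625/13.

244140625/13


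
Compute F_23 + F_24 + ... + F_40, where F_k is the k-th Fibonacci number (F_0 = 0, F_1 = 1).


Use the identity sum_{k=0}^{N} F_k = F_{N+2} - 1 (which follows from F_{k+2} - F_{k+1} = F_k). Then
sum_{k=23}^{40} F_k = (F_{42} - 1) - (F_{24} - 1) = F_{42} - F_{24}.
Computing: F_{42} = 267914296, F_{24} = 46368, so
Sum = 267914296 - 46368 = 267867928.

267867928


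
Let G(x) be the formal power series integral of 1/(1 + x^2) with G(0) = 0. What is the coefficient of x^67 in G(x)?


1/(1 + x^2) = sum_{j>=0} (-1)^j x^(2j). Integrating termwise with G(0) = 0:
G(x) = sum_{j>=0} (-1)^j x^(2j+1) / (2j+1) = arctan(x).
Only odd powers are nonzero. For x^67 write 67 = 2*33 + 1, giving
(-1)^33 / 67 = -1/67 = -1/67.

-1/67


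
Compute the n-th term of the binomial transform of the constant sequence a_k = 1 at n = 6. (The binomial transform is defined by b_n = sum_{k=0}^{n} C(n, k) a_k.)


With a_k = 1 for all k, b_n = sum_{k=0}^{n} C(n, k) = 2^n by the binomial theorem.
For n = 6: 2^6 = 64.

64


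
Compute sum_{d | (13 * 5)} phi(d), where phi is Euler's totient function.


First, 13 * 5 = 65. One classical identity is sum_{d | n} phi(d) = n (each k in [1, n] has a unique gcd with n, and among the k's with gcd(k, n) = n/d there are phi(d) of them). So the sum equals 65. We also verify directly:
Divisors of 65: 1, 5, 13, 65.
phi values: 1, 4, 12, 48.
Sum = 65.

65


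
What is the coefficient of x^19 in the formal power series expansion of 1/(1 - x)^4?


The negative binomial / multiset identity is
1/(1 - x)^r = sum_{k>=0} C(k + r - 1, r - 1) x^k.
Here r = 4 and k = 19, so the coefficient is
C(19 + 3, 3) = C(22, 3)
= 1540

1540


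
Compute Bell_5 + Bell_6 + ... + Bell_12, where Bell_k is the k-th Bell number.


Recall Bell_k counts set partitions of a k-set (with Bell_0 = 1 by convention).
Bell_5 through Bell_12: 52, 203, 877, 4140, 21147, 115975, 678570, 4213597
Sum = 52 + 203 + 877 + 4140 + 21147 + 115975 + 678570 + 4213597 = 5034561.

5034561


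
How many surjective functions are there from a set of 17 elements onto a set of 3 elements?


By inclusion-exclusion on which target elements are missed, the number of surjections from an n-set onto a k-set is
surj(n, k) = sum_{j=0}^{k} (-1)^j C(k, j) (k - j)^n.
Equivalently surj(n, k) = k! * S(n, k), where S(n, k) is the Stirling number of the second kind.
For n = 17, k = 3:
S(17, 3) = 21457825, so
surj = 3! * 21457825 = 6 * 21457825 = 128746950.

128746950


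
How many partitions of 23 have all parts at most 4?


Using the generating function (1-x)^(-1)(1-x^2)^(-1)...(1-x^4)^(-1),
the coefficient of x^23 counts these restricted partitions.
Result = 150

150


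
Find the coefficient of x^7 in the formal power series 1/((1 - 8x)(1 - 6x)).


By partial fractions or Cauchy convolution:
The coefficient equals sum_{k=0}^{7} 8^k * 6^(7-k).
= 7548800

7548800


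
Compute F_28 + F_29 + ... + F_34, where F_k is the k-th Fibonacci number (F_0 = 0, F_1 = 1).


Use the identity sum_{k=0}^{N} F_k = F_{N+2} - 1 (which follows from F_{k+2} - F_{k+1} = F_k). Then
sum_{k=28}^{34} F_k = (F_{36} - 1) - (F_{29} - 1) = F_{36} - F_{29}.
Computing: F_{36} = 14930352, F_{29} = 514229, so
Sum = 14930352 - 514229 = 14416123.

14416123


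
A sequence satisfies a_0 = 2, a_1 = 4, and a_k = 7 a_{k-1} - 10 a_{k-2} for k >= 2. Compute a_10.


The characteristic equation is t^2 - 7 t + 10 = 0, with roots r_1 = 5 and r_2 = 2 (so c_1 = r_1 + r_2, c_2 = -r_1 r_2 as required).
One can use the closed form a_n = A r_1^n + B r_2^n, but direct iteration is more reliable:
a_0 = 2, a_1 = 4, a_2 = 8, a_3 = 16, a_4 = 32, a_5 = 64, a_6 = 128, a_7 = 256, a_8 = 512, a_9 = 1024, a_10 = 2048.
So a_10 = 2048.

2048


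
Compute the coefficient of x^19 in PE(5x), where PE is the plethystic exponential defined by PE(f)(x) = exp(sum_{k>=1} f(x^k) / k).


With f(x) = 5x, the exponent is sum_{k>=1} 5 x^k / k = 5 * (-ln(1 - x)). Exponentiating:
PE(5x) = exp(-5 ln(1 - x)) = 1/(1 - x)^5.
By the negative binomial expansion, [x^n] 1/(1 - x)^5 = C(n + 4, 4).
For n = 19: C(23, 4) = 8855.

8855


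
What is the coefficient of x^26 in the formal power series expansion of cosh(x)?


The Maclaurin series is cosh(t) = sum_{m>=0} t^(2m) / (2m)!, so substituting t = x, only even powers of x are nonzero, with coefficient of x^(2m) equal to 1 / (2m)!.
For x^26 the coefficient is 1/26! = 1/403291461126605635584000000 = 1/403291461126605635584000000.

1/403291461126605635584000000


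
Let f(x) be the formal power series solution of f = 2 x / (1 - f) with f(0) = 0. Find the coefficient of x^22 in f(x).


Apply Lagrange inversion: f = 2 x * phi(f) with phi(t) = 1/(1 - t), so
[x^n] f = 2^n * (1/n) [t^(n-1)] phi(t)^n = 2^n * (1/n) [t^(n-1)] (1 - t)^(-n) = 2^n * (1/n) C(2n - 2, n - 1) = 2^n * C_{n-1}.
For n = 22: C_21 = C(42, 21) / 22 = 538257874440/22 = 24466267020.
With the 2^22 = 4194304 factor, the coefficient is 4194304 * 24466267020 = 102618961627054080.

102618961627054080


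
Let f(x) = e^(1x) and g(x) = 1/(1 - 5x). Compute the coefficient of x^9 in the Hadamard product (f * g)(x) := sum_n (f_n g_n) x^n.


Expanding: f_k = 1^k/k! (from e^(1x)) and g_k = 5^k (from 1/(1 - 5x)). So the Hadamard coefficient (f * g)_k = 1^k 5^k / k! = (5)^k / k!.
For k = 9: 5^9/9! = 1953125/362880 = 390625/72576.

390625/72576


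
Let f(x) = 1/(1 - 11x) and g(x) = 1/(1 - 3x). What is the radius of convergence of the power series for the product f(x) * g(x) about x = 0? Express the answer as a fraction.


The radius of 1/(1 - 11x) is 1/11 (nearest singularity at x = 1/11), and the radius of 1/(1 - 3x) is 1/3.
The product f(x)*g(x) = 1/((1 - 11x)(1 - 3x)) has singularities at both 1/11 and 1/3, so its radius of convergence is the distance to the nearest one:
min(1/11, 1/3) = 1/11.

1/11


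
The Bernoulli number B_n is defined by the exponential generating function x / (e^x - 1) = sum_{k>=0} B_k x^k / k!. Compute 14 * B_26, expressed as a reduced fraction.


Bernoulli numbers can also be computed recursively via B_0 = 1 and sum_{j=0}^{m} C(m+1, j) B_j = 0 for m >= 1. Odd-index Bernoulli numbers vanish for k >= 3.
Computing B_26 = 8553103/6, so 14 * B_26 = 14 * 8553103/6 = 59871721/3.

59871721/3


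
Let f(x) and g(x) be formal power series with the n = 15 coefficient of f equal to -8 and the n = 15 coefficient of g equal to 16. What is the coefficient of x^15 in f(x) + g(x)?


Addition of formal power series is termwise.
The coefficient of x^15 in f + g = -8 + 16
= 8

8


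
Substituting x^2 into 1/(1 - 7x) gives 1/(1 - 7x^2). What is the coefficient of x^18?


The coefficient of x^(2m) in 1/(1 - 7x^2) is 7^m.
With n = 18 = 2*9, the coefficient is 7^9 = 40353607.

40353607


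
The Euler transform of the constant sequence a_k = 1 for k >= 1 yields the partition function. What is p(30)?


The Euler transform converts the sequence a_k = 1 into the number of integer partitions.
Using the recurrence or dynamic programming:
p(30) = 5604

5604


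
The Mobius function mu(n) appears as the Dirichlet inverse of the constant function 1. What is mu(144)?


144 has a squared prime factor, so mu(144) = 0.
Factorization reveals a repeated prime.

0


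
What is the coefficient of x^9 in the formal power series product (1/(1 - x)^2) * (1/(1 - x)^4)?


Combine the factors: (1/(1 - x)^2) * (1/(1 - x)^4) = 1/(1 - x)^6.
Then use 1/(1 - x)^r = sum_{k>=0} C(k + r - 1, r - 1) x^k with r = 6 and k = 9:
C(14, 5) = 2002.

2002


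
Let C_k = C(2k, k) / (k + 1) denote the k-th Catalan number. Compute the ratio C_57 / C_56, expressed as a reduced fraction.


Using C_k = (2k)! / (k! (k+1)!), the ratio C_{k+1}/C_k simplifies to
C_{k+1}/C_k = [(2k+2)! / ((k+1)! (k+2)!)] * [k! (k+1)! / (2k)!]
 = (2k+2)(2k+1) / ((k+1)(k+2)) = 2(2k+1) / (k+2).
For k = 56: 2(2*56 + 1) / (56 + 2) = 226/58 = 113/29.

113/29


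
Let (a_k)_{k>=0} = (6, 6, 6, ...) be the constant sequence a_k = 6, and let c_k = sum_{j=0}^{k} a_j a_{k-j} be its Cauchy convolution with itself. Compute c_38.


Since a_j = 6 for all j >= 0, the convolution sum becomes
c_k = sum_{j=0}^{k} 6 * 6 = 36 * (k + 1).
Equivalently, the generating function of (a_k) is 6/(1 - x) and its square is 36/(1 - x)^2 = sum_{k>=0} 36(k + 1) x^k.
For k = 38: 36 * 39 = 1404.

1404


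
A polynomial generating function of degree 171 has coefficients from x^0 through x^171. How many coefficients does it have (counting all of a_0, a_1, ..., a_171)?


A polynomial of degree 171 takes the form a_0 + a_1 x + ... + a_171 x^171.
The number of coefficients is 171 + 1 = 172.

172


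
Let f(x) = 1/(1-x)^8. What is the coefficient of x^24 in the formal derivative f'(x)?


Differentiate: d/dx [ 1/(1-x)^r ] = r / (1-x)^(r+1).
Here r = 8, so f'(x) = 8 / (1-x)^9.
The expansion of 1/(1-x)^(r+1) has coefficient of x^n equal to C(n+r, r).
So the coefficient of x^24 in f'(x) is
8 * C(32, 8) = 8 * 10518300 = 84146400

84146400


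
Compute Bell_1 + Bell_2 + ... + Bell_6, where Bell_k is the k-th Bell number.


Recall Bell_k counts set partitions of a k-set (with Bell_0 = 1 by convention).
Bell_1 through Bell_6: 1, 2, 5, 15, 52, 203
Sum = 1 + 2 + 5 + 15 + 52 + 203 = 278.

278


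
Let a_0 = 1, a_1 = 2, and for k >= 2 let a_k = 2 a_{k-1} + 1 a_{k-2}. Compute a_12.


Iterating the recurrence forward:
a_0 = 1
a_1 = 2
a_2 = 2*2 + 1*1 = 5
a_3 = 2*5 + 1*2 = 12
a_4 = 2*12 + 1*5 = 29
a_5 = 2*29 + 1*12 = 70
a_6 = 2*70 + 1*29 = 169
a_7 = 2*169 + 1*70 = 408
a_8 = 2*408 + 1*169 = 985
a_9 = 2*985 + 1*408 = 2378
a_10 = 2*2378 + 1*985 = 5741
a_11 = 2*5741 + 1*2378 = 13860
a_12 = 2*13860 + 1*5741 = 33461
So a_12 = 33461.

33461


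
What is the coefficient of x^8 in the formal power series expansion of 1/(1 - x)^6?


The expansion 1/(1 - x)^r = sum_{k>=0} C(k + r - 1, r - 1) x^k follows from the multiset / negative-binomial theorem (or from repeated differentiation of the geometric series).
For r = 6 and k = 8:
C(13, 5) = 6227020800 / (120 * 40320) = 1287.

1287


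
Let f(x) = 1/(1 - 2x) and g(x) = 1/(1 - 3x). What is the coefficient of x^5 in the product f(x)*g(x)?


The coefficient of x^n in f*g is the Cauchy product: sum_{k=0}^{n} a^k * b^(n-k).
With a=2, b=3, n=5:
sum_{k=0}^{5} 2^k * 3^(5-k)
= 665

665


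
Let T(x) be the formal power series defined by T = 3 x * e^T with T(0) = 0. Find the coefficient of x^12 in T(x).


Apply the Lagrange inversion formula: if T = 3 x * phi(T) with phi(t) = e^t, then
[x^n] T = 3^n * (1/n) [t^(n-1)] phi(t)^n = 3^n * (1/n) [t^(n-1)] e^(n t) = 3^n * (1/n) * n^(n-1) / (n-1)! = 3^n * n^(n-1) / n!.
When c = 1 this is the Cayley count of rooted labeled trees on n vertices, divided by n!.
For n = 12: 3^12 * 12^11 / 12! = 531441 * 743008370688/479001600 = 1586874322944/1925.

1586874322944/1925


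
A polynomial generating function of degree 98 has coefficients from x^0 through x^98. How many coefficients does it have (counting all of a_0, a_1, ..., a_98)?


A polynomial of degree 98 takes the form a_0 + a_1 x + ... + a_98 x^98.
The number of coefficients is 98 + 1 = 99.

99


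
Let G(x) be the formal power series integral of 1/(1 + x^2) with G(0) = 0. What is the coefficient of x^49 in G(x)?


1/(1 + x^2) = sum_{j>=0} (-1)^j x^(2j). Integrating termwise with G(0) = 0:
G(x) = sum_{j>=0} (-1)^j x^(2j+1) / (2j+1) = arctan(x).
Only odd powers are nonzero. For x^49 write 49 = 2*24 + 1, giving
(-1)^24 / 49 = 1/49 = 1/49.

1/49


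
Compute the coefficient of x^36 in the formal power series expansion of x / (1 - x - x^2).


Let f(x) = sum_{k>=0} a_k x^k. Multiplying f(x) * (1 - x - x^2) = x and matching coefficients gives a_0 = 0, a_1 = 1, and a_k = a_{k-1} + a_{k-2} for k >= 2. These are the Fibonacci numbers F_k.
Iterating from F_0 = 0, F_1 = 1:
F_0=0, F_1=1, F_2=1, F_3=2, F_4=3, F_5=5, F_6=8, F_7=13, F_8=21, F_9=34, ...
F_36 = 14930352.

14930352


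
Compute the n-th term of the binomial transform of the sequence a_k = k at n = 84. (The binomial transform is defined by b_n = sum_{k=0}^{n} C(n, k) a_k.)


With a_k = k, b_n = sum_{k=0}^{n} C(n, k) k. Using k * C(n, k) = n * C(n-1, k-1) gives b_n = n * sum_{k>=1} C(n-1, k-1) = n * 2^(n-1).
For n = 84: 84 * 2^83 = 84 * 9671406556917033397649408 = 812398150781030805402550272.

812398150781030805402550272


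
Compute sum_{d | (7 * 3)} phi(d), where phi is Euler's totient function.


First, 7 * 3 = 21. One classical identity is sum_{d | n} phi(d) = n (each k in [1, n] has a unique gcd with n, and among the k's with gcd(k, n) = n/d there are phi(d) of them). So the sum equals 21. We also verify directly:
Divisors of 21: 1, 3, 7, 21.
phi values: 1, 2, 6, 12.
Sum = 21.

21


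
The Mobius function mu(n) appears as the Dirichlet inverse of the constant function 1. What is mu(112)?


112 has a squared prime factor, so mu(112) = 0.
Factorization reveals a repeated prime.

0


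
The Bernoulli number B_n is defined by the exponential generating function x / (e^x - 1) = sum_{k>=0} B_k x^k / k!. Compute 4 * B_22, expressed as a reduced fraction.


Bernoulli numbers can also be computed recursively via B_0 = 1 and sum_{j=0}^{m} C(m+1, j) B_j = 0 for m >= 1. Odd-index Bernoulli numbers vanish for k >= 3.
Computing B_22 = 854513/138, so 4 * B_22 = 4 * 854513/138 = 1709026/69.

1709026/69


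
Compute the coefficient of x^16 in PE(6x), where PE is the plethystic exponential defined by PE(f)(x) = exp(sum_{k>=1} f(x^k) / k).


With f(x) = 6x, the exponent is sum_{k>=1} 6 x^k / k = 6 * (-ln(1 - x)). Exponentiating:
PE(6x) = exp(-6 ln(1 - x)) = 1/(1 - x)^6.
By the negative binomial expansion, [x^n] 1/(1 - x)^6 = C(n + 5, 5).
For n = 16: C(21, 5) = 20349.

20349


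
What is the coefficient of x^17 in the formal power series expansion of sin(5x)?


The Maclaurin series is sin(t) = sum_{k>=0} (-1)^k t^(2k+1) / (2k+1)!, so substituting t = 5x, only odd powers of x are nonzero, with coefficient of x^(2k+1) equal to (-1)^k 5^(2k+1) / (2k+1)!.
Write 17 = 2*8 + 1, giving the coefficient (-1)^8 * 5^17 / 17! = 762939453125/355687428096000 = 6103515625/2845499424768.

6103515625/2845499424768


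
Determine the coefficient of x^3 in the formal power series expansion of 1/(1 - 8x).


The geometric series identity gives 1/(1 - c x) = sum_{k>=0} c^k x^k, so the coefficient of x^k is c^k.
Here c = 8 and k = 3.
Computing: 8^3 = 512

512


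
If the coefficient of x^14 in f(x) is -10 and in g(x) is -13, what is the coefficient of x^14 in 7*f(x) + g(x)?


Scalar multiplication scales coefficients: 7 * -10 = -70.
Then add the g coefficient: -70 + -13
= -83

-83


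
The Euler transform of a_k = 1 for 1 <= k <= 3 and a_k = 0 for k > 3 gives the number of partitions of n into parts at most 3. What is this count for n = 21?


Partitions of 21 into parts at most 3:
Using generating function (1-x)^(-1)(1-x^2)^(-1)(1-x^3)^(-1),
the coefficient of x^21 = 48

48


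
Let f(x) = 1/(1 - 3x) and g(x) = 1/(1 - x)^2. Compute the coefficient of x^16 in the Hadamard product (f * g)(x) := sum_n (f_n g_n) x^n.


f has coefficients f_k = 3^k. For g = 1/(1 - x)^2 the coefficient is g_k = C(k + 1, 1) = k + 1. The Hadamard coefficient is (f * g)_k = 3^k * (k + 1).
For k = 16: 3^16 * 17 = 43046721 * 17 = 731794257.

731794257


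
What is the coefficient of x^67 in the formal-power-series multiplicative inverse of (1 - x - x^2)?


Let the inverse be f(x) = sum_{k>=0} a_k x^k. From f(x) * (1 - x - x^2) = 1 and matching coefficients:
 x^0: a_0 = 1.
 x^1: a_1 - a_0 = 0, so a_1 = 1.
 x^k (k >= 2): a_k - a_{k-1} - a_{k-2} = 0, i.e. a_k = a_{k-1} + a_{k-2}.
This is the Fibonacci-type recurrence shifted so that a_0 = a_1 = 1.
Iterating: a_0=1, a_1=1, a_2=2, a_3=3, a_4=5, a_5=8, a_6=13, a_7=21, a_8=34, a_9=55, ...
a_67 = 72723460248141.

72723460248141


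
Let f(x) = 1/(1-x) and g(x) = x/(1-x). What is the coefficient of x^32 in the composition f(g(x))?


First simplify the composition: f(g(x)) = 1/(1 - x/(1-x)) = (1-x)/((1-x) - x) = (1-x)/(1-2x).
Now extract the coefficient. Write (1-x)/(1-2x) = 1/(1-2x) - x/(1-2x).
The coefficient of x^n in 1/(1-2x) is 2^n, and in x/(1-2x) is 2^(n-1) (for n >= 1).
So the coefficient of x^32 is 2^32 - 2^31 = 4294967296 - 2147483648 = 2147483648.

2147483648


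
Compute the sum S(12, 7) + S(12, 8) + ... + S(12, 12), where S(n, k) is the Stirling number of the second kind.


By definition, S(n, k) counts partitions of an n-set into exactly k nonempty blocks.
Computing row n = 12 for k = 7..12:
S(12, k): 627396, 159027, 22275, 1705, 66, 1
Sum = 810470.

810470


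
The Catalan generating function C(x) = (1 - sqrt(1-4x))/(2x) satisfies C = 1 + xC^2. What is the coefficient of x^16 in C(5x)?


Substituting x -> 5x scales the n-th coefficient by 5^n, so [x^16] C(5x) = 5^16 * C_16.
C_16 = C(2*16, 16)/(17) = 601080390/17 = 35357670.
So 5^16 * 35357670 = 152587890625 * 35357670 = 5395152282714843750.

5395152282714843750


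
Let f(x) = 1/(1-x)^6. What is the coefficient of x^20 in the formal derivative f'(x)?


Differentiate: d/dx [ 1/(1-x)^r ] = r / (1-x)^(r+1).
Here r = 6, so f'(x) = 6 / (1-x)^7.
The expansion of 1/(1-x)^(r+1) has coefficient of x^n equal to C(n+r, r).
So the coefficient of x^20 in f'(x) is
6 * C(26, 6) = 6 * 230230 = 1381380

1381380


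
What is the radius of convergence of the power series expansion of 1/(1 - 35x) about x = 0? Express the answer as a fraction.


Expanding 1/(1 - 35x) = sum_{k>=0} 35^k x^k, the series converges when |35x| < 1, i.e., |x| < 1/35.
So the radius of convergence is 1/35 = 1/35.

1/35


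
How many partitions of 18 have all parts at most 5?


Using the generating function (1-x)^(-1)(1-x^2)^(-1)...(1-x^5)^(-1),
the coefficient of x^18 counts these restricted partitions.
Result = 141

141


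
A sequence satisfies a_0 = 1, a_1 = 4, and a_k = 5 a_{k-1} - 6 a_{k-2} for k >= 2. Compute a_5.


The characteristic equation is t^2 - 5 t + 6 = 0, with roots r_1 = 3 and r_2 = 2 (so c_1 = r_1 + r_2, c_2 = -r_1 r_2 as required).
One can use the closed form a_n = A r_1^n + B r_2^n, but direct iteration is more reliable:
a_0 = 1, a_1 = 4, a_2 = 14, a_3 = 46, a_4 = 146, a_5 = 454.
So a_5 = 454.

454


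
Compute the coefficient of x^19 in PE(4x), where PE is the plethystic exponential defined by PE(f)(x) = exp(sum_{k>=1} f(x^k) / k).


With f(x) = 4x, the exponent is sum_{k>=1} 4 x^k / k = 4 * (-ln(1 - x)). Exponentiating:
PE(4x) = exp(-4 ln(1 - x)) = 1/(1 - x)^4.
By the negative binomial expansion, [x^n] 1/(1 - x)^4 = C(n + 3, 3).
For n = 19: C(22, 3) = 1540.

1540


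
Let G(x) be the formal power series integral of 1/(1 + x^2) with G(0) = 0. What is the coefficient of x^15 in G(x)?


1/(1 + x^2) = sum_{j>=0} (-1)^j x^(2j). Integrating termwise with G(0) = 0:
G(x) = sum_{j>=0} (-1)^j x^(2j+1) / (2j+1) = arctan(x).
Only odd powers are nonzero. For x^15 write 15 = 2*7 + 1, giving
(-1)^7 / 15 = -1/15 = -1/15.

-1/15


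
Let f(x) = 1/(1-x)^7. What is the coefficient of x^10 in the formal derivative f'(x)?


Differentiate: d/dx [ 1/(1-x)^r ] = r / (1-x)^(r+1).
Here r = 7, so f'(x) = 7 / (1-x)^8.
The expansion of 1/(1-x)^(r+1) has coefficient of x^n equal to C(n+r, r).
So the coefficient of x^10 in f'(x) is
7 * C(17, 7) = 7 * 19448 = 136136

136136


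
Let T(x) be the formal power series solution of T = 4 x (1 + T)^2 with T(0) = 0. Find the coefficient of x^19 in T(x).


Apply the Lagrange inversion formula: if T = 4 x * phi(T) with phi(t) = (1 + t)^2, then [x^n] T = 4^n * (1/n) [t^(n-1)] phi(t)^n = 4^n * (1/n) [t^(n-1)] (1 + t)^(2n) = 4^n * (1/n) C(2n, n-1).
Using the identity C(2n, n-1) = C(2n, n) * n / (n+1), the unscaled factor equals C(2n, n) / (n+1) = C_n, the n-th Catalan number.
For n = 19: C_19 = C(38, 19) / 20 = 35345263800/20 = 1767263190.
With the 4^19 = 274877906944 factor, the coefficient is 274877906944 * 1767263190 = 485781606686376591360.

485781606686376591360


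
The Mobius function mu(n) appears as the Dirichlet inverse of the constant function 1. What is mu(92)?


92 has a squared prime factor, so mu(92) = 0.
Factorization reveals a repeated prime.

0


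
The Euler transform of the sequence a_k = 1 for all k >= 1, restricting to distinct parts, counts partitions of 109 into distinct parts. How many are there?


Partitions of 109 into distinct parts can be computed via generating function.
Product (1+x)(1+x^2)(1+x^3)...
The coefficient of x^109 = 927406

927406


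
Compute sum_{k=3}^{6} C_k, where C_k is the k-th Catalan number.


C_3 through C_6: 5, 14, 42, 132
Sum = 5 + 14 + 42 + 132
= 193

193


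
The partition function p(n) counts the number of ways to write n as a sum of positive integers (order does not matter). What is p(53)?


Using the generating function prod_{k>=1} 1/(1-x^k), we compute p(53).
By dynamic programming over parts 1 through 53:
p(53) = 329931

329931


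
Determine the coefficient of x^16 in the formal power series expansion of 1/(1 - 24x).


The geometric series identity gives 1/(1 - c x) = sum_{k>=0} c^k x^k, so the coefficient of x^k is c^k.
Here c = 24 and k = 16.
Computing: 24^16 = 12116574790945106558976

12116574790945106558976


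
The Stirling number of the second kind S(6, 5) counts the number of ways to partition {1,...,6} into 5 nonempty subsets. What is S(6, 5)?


Using the explicit formula S(n,k) = (1/k!) sum_{j=0}^{k} (-1)^(k-j) C(k,j) j^n:
S(6, 5) = 15
Equivalently, S(n,k) is n! times the coefficient of x^n in the EGF (e^x - 1)^k / k!.

15


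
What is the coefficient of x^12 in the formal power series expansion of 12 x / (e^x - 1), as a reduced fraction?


The exponential generating function for Bernoulli numbers is
x / (e^x - 1) = sum_{k>=0} B_k x^k / k!.
So the coefficient of x^12 in 12 x / (e^x - 1) is 12 B_12 / 12!.
Computing: B_12 = -691/2730, 12! = 479001600, giving
12 * -691/2730 / 479001600 = -691/108972864000.

-691/108972864000


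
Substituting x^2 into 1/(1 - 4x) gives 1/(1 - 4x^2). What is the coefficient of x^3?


Since 1/(1 - 4x^2) only has even powers of x,
the coefficient of x^3 (odd) is 0.

0


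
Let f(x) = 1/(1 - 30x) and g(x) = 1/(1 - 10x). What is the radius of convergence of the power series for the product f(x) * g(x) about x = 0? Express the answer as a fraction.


The radius of 1/(1 - 30x) is 1/30 (nearest singularity at x = 1/30), and the radius of 1/(1 - 10x) is 1/10.
The product f(x)*g(x) = 1/((1 - 30x)(1 - 10x)) has singularities at both 1/30 and 1/10, so its radius of convergence is the distance to the nearest one:
min(1/30, 1/10) = 1/30.

1/30


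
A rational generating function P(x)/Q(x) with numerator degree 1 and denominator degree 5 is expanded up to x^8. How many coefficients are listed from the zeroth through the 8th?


Expanding up to x^8 gives the coefficients for x^0, x^1, ..., x^8.
That is 8 + 1 = 9 coefficients in total.

9


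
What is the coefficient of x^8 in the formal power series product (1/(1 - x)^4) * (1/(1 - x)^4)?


Combine the factors: (1/(1 - x)^4) * (1/(1 - x)^4) = 1/(1 - x)^8.
Then use 1/(1 - x)^r = sum_{k>=0} C(k + r - 1, r - 1) x^k with r = 8 and k = 8:
C(15, 7) = 6435.

6435


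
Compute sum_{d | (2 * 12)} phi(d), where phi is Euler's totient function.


First, 2 * 12 = 24. One classical identity is sum_{d | n} phi(d) = n (each k in [1, n] has a unique gcd with n, and among the k's with gcd(k, n) = n/d there are phi(d) of them). So the sum equals 24. We also verify directly:
Divisors of 24: 1, 2, 3, 4, 6, 8, 12, 24.
phi values: 1, 1, 2, 2, 2, 4, 4, 8.
Sum = 24.

24


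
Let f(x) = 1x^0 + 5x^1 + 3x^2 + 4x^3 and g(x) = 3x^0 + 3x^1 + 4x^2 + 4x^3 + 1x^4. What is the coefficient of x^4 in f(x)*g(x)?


Cauchy product at x^4:
1*1 + 5*4 + 3*4 + 4*3
= 45

45


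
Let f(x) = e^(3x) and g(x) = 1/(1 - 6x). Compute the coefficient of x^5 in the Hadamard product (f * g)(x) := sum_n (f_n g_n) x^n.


Expanding: f_k = 3^k/k! (from e^(3x)) and g_k = 6^k (from 1/(1 - 6x)). So the Hadamard coefficient (f * g)_k = 3^k 6^k / k! = (18)^k / k!.
For k = 5: 18^5/5! = 1889568/120 = 78732/5.

78732/5


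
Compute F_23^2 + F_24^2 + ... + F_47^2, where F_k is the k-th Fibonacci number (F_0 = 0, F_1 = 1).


There is a standard identity sum_{k=0}^{N} F_k^2 = F_N * F_{N+1} (proved inductively from the telescoping relation F_k^2 = F_k F_{k+1} - F_{k-1} F_k). Then
sum_{k=23}^{47} F_k^2 = F_47 F_48 - F_22 F_23.
Computing: F_47 = 2971215073, F_48 = 4807526976, F_22 = 17711, F_23 = 28657.
Sum = 2971215073 * 4807526976 - 17711 * 28657 = 14284196614437765121.

14284196614437765121


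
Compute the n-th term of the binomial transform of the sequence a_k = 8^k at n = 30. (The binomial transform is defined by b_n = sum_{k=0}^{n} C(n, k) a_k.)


With a_k = 8^k, b_n = sum_{k=0}^{n} C(n, k) 8^k = (1 + 8)^n by the binomial theorem.
For n = 30: (1 + 8)^30 = 9^30 = 42391158275216203514294433201.

42391158275216203514294433201


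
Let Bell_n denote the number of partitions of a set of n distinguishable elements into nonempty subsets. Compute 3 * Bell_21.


Bell_21 can be computed from the Bell triangle or from Dobinski's identity Bell_n = (1/e) * sum_{k>=0} k^n / k!.
Computing Bell_21 = 474869816156751.
Then 3 * 474869816156751 = 1424609448470253.

1424609448470253


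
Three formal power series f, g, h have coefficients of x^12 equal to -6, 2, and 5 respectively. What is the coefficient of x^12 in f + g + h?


Series addition is componentwise:
-6 + 2 + 5
= 1

1


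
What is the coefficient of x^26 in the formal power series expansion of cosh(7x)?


The Maclaurin series is cosh(t) = sum_{m>=0} t^(2m) / (2m)!, so substituting t = 7x, only even powers of x are nonzero, with coefficient of x^(2m) equal to 7^(2m) / (2m)!.
For x^26 the coefficient is 7^26/26! = 9387480337647754305649/403291461126605635584000000 = 27368747340080916343/1175776854596517888000000.

27368747340080916343/1175776854596517888000000


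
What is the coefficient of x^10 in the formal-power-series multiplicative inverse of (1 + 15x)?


The inverse is 1/(1 + 15x). Apply the geometric identity 1/(1 - y) = sum_{k>=0} y^k with y = -15x:
1/(1 + 15x) = sum_{k>=0} (-15)^k x^k.
So the coefficient of x^10 is (-15)^10 = 576650390625.

576650390625


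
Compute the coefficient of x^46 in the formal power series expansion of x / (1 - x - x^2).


Let f(x) = sum_{k>=0} a_k x^k. Multiplying f(x) * (1 - x - x^2) = x and matching coefficients gives a_0 = 0, a_1 = 1, and a_k = a_{k-1} + a_{k-2} for k >= 2. These are the Fibonacci numbers F_k.
Iterating from F_0 = 0, F_1 = 1:
F_0=0, F_1=1, F_2=1, F_3=2, F_4=3, F_5=5, F_6=8, F_7=13, F_8=21, F_9=34, ...
F_46 = 1836311903.

1836311903


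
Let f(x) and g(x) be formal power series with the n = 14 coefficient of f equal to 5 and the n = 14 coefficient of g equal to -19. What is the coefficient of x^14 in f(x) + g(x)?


Addition of formal power series is termwise.
The coefficient of x^14 in f + g = 5 + -19
= -14

-14


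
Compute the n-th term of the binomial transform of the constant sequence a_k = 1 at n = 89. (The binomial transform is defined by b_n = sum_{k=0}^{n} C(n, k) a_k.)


With a_k = 1 for all k, b_n = sum_{k=0}^{n} C(n, k) = 2^n by the binomial theorem.
For n = 89: 2^89 = 618970019642690137449562112.

618970019642690137449562112


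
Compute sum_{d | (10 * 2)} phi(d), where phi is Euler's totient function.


First, 10 * 2 = 20. One classical identity is sum_{d | n} phi(d) = n (each k in [1, n] has a unique gcd with n, and among the k's with gcd(k, n) = n/d there are phi(d) of them). So the sum equals 20. We also verify directly:
Divisors of 20: 1, 2, 4, 5, 10, 20.
phi values: 1, 1, 2, 4, 4, 8.
Sum = 20.

20


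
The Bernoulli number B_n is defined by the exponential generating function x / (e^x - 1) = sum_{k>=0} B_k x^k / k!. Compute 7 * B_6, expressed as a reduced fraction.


Bernoulli numbers can also be computed recursively via B_0 = 1 and sum_{j=0}^{m} C(m+1, j) B_j = 0 for m >= 1. Odd-index Bernoulli numbers vanish for k >= 3.
Computing B_6 = 1/42, so 7 * B_6 = 7 * 1/42 = 1/6.

1/6


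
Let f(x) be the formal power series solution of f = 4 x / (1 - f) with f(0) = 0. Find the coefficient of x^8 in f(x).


Apply Lagrange inversion: f = 4 x * phi(f) with phi(t) = 1/(1 - t), so
[x^n] f = 4^n * (1/n) [t^(n-1)] phi(t)^n = 4^n * (1/n) [t^(n-1)] (1 - t)^(-n) = 4^n * (1/n) C(2n - 2, n - 1) = 4^n * C_{n-1}.
For n = 8: C_7 = C(14, 7) / 8 = 3432/8 = 429.
With the 4^8 = 65536 factor, the coefficient is 65536 * 429 = 28114944.

28114944


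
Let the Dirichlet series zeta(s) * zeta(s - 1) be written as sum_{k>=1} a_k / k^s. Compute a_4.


Convolution gives a_k = sum_{d | k} d * 1 = sum_{d | k} d = sigma(k), the sum of positive divisors of k.
For k = 4, the divisors are 1, 2, 4, so
sigma(4) = 1 + 2 + 4 = 7.

7


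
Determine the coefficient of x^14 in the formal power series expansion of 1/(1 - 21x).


The geometric series identity gives 1/(1 - c x) = sum_{k>=0} c^k x^k, so the coefficient of x^k is c^k.
Here c = 21 and k = 14.
Computing: 21^14 = 3243919932521508681

3243919932521508681


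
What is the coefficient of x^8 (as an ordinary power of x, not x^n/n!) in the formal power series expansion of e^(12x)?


The exponential series is e^y = sum_{k>=0} y^k / k!. Substituting y = 12x gives
e^(12x) = sum_{k>=0} 12^k x^k / k!.
So the coefficient of x^n is a^n/n! with a = 12, n = 8:
12^8 / 8! = 429981696/40320 = 373248/35

373248/35


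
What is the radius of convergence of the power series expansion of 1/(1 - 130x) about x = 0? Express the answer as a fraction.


Expanding 1/(1 - 130x) = sum_{k>=0} 130^k x^k, the series converges when |130x| < 1, i.e., |x| < 1/130.
So the radius of convergence is 1/130 = 1/130.

1/130


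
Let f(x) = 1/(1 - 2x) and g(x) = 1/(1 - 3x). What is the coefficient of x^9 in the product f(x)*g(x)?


The coefficient of x^n in f*g is the Cauchy product: sum_{k=0}^{n} a^k * b^(n-k).
With a=2, b=3, n=9:
sum_{k=0}^{9} 2^k * 3^(9-k)
= 58025

58025


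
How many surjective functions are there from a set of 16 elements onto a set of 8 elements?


By inclusion-exclusion on which target elements are missed, the number of surjections from an n-set onto a k-set is
surj(n, k) = sum_{j=0}^{k} (-1)^j C(k, j) (k - j)^n.
Equivalently surj(n, k) = k! * S(n, k), where S(n, k) is the Stirling number of the second kind.
For n = 16, k = 8:
S(16, 8) = 2141764053, so
surj = 8! * 2141764053 = 40320 * 2141764053 = 86355926616960.

86355926616960


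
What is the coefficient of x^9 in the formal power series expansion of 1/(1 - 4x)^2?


The general identity 1/(1 - c x)^r = sum_{k>=0} c^k C(k + r - 1, r - 1) x^k follows by substituting y = c x into 1/(1 - y)^r = sum_{k>=0} C(k + r - 1, r - 1) y^k.
For c = 4, r = 2, k = 9:
4^9 * C(10, 1) = 262144 * 10 = 2621440.

2621440


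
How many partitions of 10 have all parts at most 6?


Using the generating function (1-x)^(-1)(1-x^2)^(-1)...(1-x^6)^(-1),
the coefficient of x^10 counts these restricted partitions.
Result = 35

35


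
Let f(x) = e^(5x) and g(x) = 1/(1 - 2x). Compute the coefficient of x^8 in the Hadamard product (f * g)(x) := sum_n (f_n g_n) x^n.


Expanding: f_k = 5^k/k! (from e^(5x)) and g_k = 2^k (from 1/(1 - 2x)). So the Hadamard coefficient (f * g)_k = 5^k 2^k / k! = (10)^k / k!.
For k = 8: 10^8/8! = 100000000/40320 = 156250/63.

156250/63


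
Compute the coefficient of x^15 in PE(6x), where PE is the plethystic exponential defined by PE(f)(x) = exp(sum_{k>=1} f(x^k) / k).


With f(x) = 6x, the exponent is sum_{k>=1} 6 x^k / k = 6 * (-ln(1 - x)). Exponentiating:
PE(6x) = exp(-6 ln(1 - x)) = 1/(1 - x)^6.
By the negative binomial expansion, [x^n] 1/(1 - x)^6 = C(n + 5, 5).
For n = 15: C(20, 5) = 15504.

15504


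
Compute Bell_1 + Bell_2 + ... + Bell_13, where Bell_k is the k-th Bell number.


Recall Bell_k counts set partitions of a k-set (with Bell_0 = 1 by convention).
Bell_1 through Bell_13: 1, 2, 5, 15, 52, 203, 877, 4140, 21147, 115975, 678570, 4213597, 27644437
Sum = 1 + 2 + 5 + 15 + 52 + 203 + 877 + 4140 + 21147 + 115975 + 678570 + 4213597 + 27644437 = 32679021.

32679021


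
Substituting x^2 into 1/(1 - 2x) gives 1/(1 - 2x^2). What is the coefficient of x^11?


Since 1/(1 - 2x^2) only has even powers of x,
the coefficient of x^11 (odd) is 0.

0


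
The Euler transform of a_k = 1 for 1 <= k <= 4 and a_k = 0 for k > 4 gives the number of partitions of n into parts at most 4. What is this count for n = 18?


Partitions of 18 into parts at most 4:
Using generating function (1-x)^(-1)(1-x^2)^(-1)...(1-x^4)^(-1),
the coefficient of x^18 = 84

84


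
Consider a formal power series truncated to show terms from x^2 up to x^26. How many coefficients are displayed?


From x^2 to x^26 inclusive, the count is 26 - 2 + 1 = 25.

25


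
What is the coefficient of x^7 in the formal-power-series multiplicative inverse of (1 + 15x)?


The inverse is 1/(1 + 15x). Apply the geometric identity 1/(1 - y) = sum_{k>=0} y^k with y = -15x:
1/(1 + 15x) = sum_{k>=0} (-15)^k x^k.
So the coefficient of x^7 is (-15)^7 = -170859375.

-170859375


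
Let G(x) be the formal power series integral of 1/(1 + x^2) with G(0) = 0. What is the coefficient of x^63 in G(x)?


1/(1 + x^2) = sum_{j>=0} (-1)^j x^(2j). Integrating termwise with G(0) = 0:
G(x) = sum_{j>=0} (-1)^j x^(2j+1) / (2j+1) = arctan(x).
Only odd powers are nonzero. For x^63 write 63 = 2*31 + 1, giving
(-1)^31 / 63 = -1/63 = -1/63.

-1/63


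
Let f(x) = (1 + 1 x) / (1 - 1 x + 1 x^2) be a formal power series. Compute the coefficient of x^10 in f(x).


Write f(x) = sum_{k>=0} a_k x^k. Multiplying both sides by 1 - 1 x + 1 x^2 gives
(1 - 1 x + 1 x^2) sum_{k>=0} a_k x^k = 1 + 1 x.
Matching coefficients:
 x^0: a_0 = 1
 x^1: a_1 - 1 a_0 = 1  =>  a_1 = 1*1 + 1 = 2
 x^k (k >= 2): a_k = 1 a_{k-1} - 1 a_{k-2}.
Iterating: a_2 = 1, a_3 = -1, a_4 = -2, a_5 = -1, a_6 = 1, a_7 = 2, a_8 = 1, a_9 = -1, a_10 = -2.
So the coefficient of x^10 is -2.

-2


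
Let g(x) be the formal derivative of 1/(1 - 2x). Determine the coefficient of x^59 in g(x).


Differentiate termwise: d/dx sum_{k>=0} 2^k x^k = sum_{k>=1} k 2^k x^(k-1) = sum_{j>=0} (j+1) 2^(j+1) x^j.
Equivalently, d/dx [1/(1 - 2x)] = 2/(1 - 2x)^2.
For j = 59: 60 * 2^60 = 60 * 1152921504606846976 = 69175290276410818560.

69175290276410818560


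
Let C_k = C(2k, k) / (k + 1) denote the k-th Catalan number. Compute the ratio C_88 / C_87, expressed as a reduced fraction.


Using C_k = (2k)! / (k! (k+1)!), the ratio C_{k+1}/C_k simplifies to
C_{k+1}/C_k = [(2k+2)! / ((k+1)! (k+2)!)] * [k! (k+1)! / (2k)!]
 = (2k+2)(2k+1) / ((k+1)(k+2)) = 2(2k+1) / (k+2).
For k = 87: 2(2*87 + 1) / (87 + 2) = 350/89 = 350/89.

350/89


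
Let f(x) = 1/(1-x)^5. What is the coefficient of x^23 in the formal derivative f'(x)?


Differentiate: d/dx [ 1/(1-x)^r ] = r / (1-x)^(r+1).
Here r = 5, so f'(x) = 5 / (1-x)^6.
The expansion of 1/(1-x)^(r+1) has coefficient of x^n equal to C(n+r, r).
So the coefficient of x^23 in f'(x) is
5 * C(28, 5) = 5 * 98280 = 491400

491400


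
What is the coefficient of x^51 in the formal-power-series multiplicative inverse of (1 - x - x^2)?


Let the inverse be f(x) = sum_{k>=0} a_k x^k. From f(x) * (1 - x - x^2) = 1 and matching coefficients:
 x^0: a_0 = 1.
 x^1: a_1 - a_0 = 0, so a_1 = 1.
 x^k (k >= 2): a_k - a_{k-1} - a_{k-2} = 0, i.e. a_k = a_{k-1} + a_{k-2}.
This is the Fibonacci-type recurrence shifted so that a_0 = a_1 = 1.
Iterating: a_0=1, a_1=1, a_2=2, a_3=3, a_4=5, a_5=8, a_6=13, a_7=21, a_8=34, a_9=55, ...
a_51 = 32951280099.

32951280099


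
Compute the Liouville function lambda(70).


The Liouville function is lambda(k) = (-1)^Omega(k), where Omega(k) counts the prime factors of k with multiplicity.
Factoring: 70 = 2 * 5 * 7, so Omega(70) = 3.
lambda(70) = (-1)^3 = -1.

-1


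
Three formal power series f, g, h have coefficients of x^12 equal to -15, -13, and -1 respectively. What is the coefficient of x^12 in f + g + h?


Series addition is componentwise:
-15 + -13 + -1
= -29

-29


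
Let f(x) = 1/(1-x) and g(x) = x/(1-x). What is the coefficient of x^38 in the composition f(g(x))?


First simplify the composition: f(g(x)) = 1/(1 - x/(1-x)) = (1-x)/((1-x) - x) = (1-x)/(1-2x).
Now extract the coefficient. Write (1-x)/(1-2x) = 1/(1-2x) - x/(1-2x).
The coefficient of x^n in 1/(1-2x) is 2^n, and in x/(1-2x) is 2^(n-1) (for n >= 1).
So the coefficient of x^38 is 2^38 - 2^37 = 274877906944 - 137438953472 = 137438953472.

137438953472


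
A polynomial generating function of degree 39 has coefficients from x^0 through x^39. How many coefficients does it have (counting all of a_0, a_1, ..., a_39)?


A polynomial of degree 39 takes the form a_0 + a_1 x + ... + a_39 x^39.
The number of coefficients is 39 + 1 = 40.

40


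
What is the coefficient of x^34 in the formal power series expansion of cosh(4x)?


The Maclaurin series is cosh(t) = sum_{m>=0} t^(2m) / (2m)!, so substituting t = 4x, only even powers of x are nonzero, with coefficient of x^(2m) equal to 4^(2m) / (2m)!.
For x^34 the coefficient is 4^34/34! = 295147905179352825856/295232799039604140847618609643520000000 = 68719476736/68739242628124575327993046875.

68719476736/68739242628124575327993046875
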